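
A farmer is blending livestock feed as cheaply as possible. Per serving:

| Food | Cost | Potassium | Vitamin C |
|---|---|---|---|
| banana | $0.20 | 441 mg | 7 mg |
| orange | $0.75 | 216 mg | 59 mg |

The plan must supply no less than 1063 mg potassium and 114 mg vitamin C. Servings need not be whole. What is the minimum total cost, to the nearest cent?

At the optimum either one food covers both requirements or two foods hit both targets exactly; no other combination can be cheaper.
banana only: max(1063/441, 114/7) = 16.29 servings → $3.26.
orange only: max(1063/216, 114/59) = 4.921 servings → $3.69.
banana + orange with both tight: 1.554 servings and 1.748 servings → $1.62.
Cheapest feasible corner: $1.62.

$1.62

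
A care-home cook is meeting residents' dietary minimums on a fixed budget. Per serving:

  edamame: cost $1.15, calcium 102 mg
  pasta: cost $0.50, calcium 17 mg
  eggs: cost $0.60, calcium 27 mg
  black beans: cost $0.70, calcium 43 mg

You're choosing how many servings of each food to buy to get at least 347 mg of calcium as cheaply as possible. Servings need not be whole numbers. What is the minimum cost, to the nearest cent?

$3.91

Cost per mg of calcium: edamame $0.0113, black beans $0.0163, eggs $0.0222, pasta $0.0294.
With no serving limits, use only edamame: 347 mg / 102 mg = 3.402 servings × $1.15 = $3.91.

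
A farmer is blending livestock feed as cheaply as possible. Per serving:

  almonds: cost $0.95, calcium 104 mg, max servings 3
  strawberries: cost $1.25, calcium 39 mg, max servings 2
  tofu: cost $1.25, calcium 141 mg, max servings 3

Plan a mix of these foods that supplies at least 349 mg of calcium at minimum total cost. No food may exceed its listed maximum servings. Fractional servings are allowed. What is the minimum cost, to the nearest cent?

$3.09

Cost per mg of calcium: tofu $0.0089, almonds $0.0091, strawberries $0.0321.
Take 2.475 servings of tofu: +349.0 mg calcium for $3.09 (total $3.09, still need 0.0 mg).
Filling from the cheapest source first is optimal under one linear minimum: $3.09.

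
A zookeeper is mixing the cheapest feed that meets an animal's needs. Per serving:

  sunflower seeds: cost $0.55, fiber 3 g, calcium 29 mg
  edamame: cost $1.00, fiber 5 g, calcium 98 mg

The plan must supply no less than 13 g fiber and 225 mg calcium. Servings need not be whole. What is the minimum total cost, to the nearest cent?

Two binding constraints pin down two serving amounts, so the optimal mix uses at most two foods. The candidates are each food alone (scaled to the tighter of fiber/calcium) and each pair with both constraints tight.
sunflower seeds only: max(13/3, 225/29) = 7.759 servings → $4.27.
edamame only: max(13/5, 225/98) = 2.6 servings → $2.60.
sunflower seeds + edamame with both tight: 1 serving and 2 servings → $2.55.
Cheapest feasible corner: $2.55.

$2.55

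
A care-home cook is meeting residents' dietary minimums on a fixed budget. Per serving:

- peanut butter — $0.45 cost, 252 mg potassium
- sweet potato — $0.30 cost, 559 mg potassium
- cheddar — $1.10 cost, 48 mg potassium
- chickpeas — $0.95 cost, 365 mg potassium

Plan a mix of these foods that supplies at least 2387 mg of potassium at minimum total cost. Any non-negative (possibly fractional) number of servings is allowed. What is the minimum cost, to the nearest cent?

$1.28

Cost per mg of potassium: sweet potato $0.0005, peanut butter $0.0018, chickpeas $0.0026, cheddar $0.0229.
With no serving limits, use only sweet potato: 2387 mg / 559 mg = 4.27 servings × $0.30 = $1.28.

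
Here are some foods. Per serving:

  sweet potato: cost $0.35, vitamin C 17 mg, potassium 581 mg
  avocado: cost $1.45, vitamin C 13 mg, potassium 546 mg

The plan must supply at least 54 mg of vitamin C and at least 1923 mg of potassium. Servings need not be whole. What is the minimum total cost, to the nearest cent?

$1.16

The cheapest plan sits at a corner of the feasible region — with two constraints it uses at most two foods.
sweet potato only: max(54/17, 1923/581) = 3.31 servings → $1.16.
avocado only: max(54/13, 1923/546) = 4.154 servings → $6.02.
sweet potato + avocado with both tight: 2.594 servings and 0.7617 servings → $2.01.
The minimum over all feasible corners is $1.16.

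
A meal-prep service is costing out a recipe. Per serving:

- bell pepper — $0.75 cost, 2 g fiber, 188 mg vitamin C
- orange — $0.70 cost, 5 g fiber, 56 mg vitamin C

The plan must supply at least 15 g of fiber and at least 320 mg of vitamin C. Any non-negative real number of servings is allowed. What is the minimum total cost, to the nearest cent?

$2.53

For a min-cost LP with two ≥-constraints, a basic feasible solution has at most two positive variables.
bell pepper only: max(15/2, 320/188) = 7.5 servings → $5.62.
orange only: max(15/5, 320/56) = 5.714 servings → $4.00.
bell pepper + orange with both tight: 0.9179 servings and 2.633 servings → $2.53.
So the least-cost plan costs $2.53.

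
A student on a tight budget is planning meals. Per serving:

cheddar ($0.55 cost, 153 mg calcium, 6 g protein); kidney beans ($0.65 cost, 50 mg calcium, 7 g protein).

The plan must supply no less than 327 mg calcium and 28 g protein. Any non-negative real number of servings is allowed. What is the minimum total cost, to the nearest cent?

For a min-cost LP with two ≥-constraints, a basic feasible solution has at most two positive variables.
cheddar only: max(327/153, 28/6) = 4.667 servings → $2.57.
kidney beans only: max(327/50, 28/7) = 6.54 servings → $4.25.
cheddar + kidney beans with both tight: 1.153 servings and 3.012 servings → $2.59.
Cheapest feasible corner: $2.57.

$2.57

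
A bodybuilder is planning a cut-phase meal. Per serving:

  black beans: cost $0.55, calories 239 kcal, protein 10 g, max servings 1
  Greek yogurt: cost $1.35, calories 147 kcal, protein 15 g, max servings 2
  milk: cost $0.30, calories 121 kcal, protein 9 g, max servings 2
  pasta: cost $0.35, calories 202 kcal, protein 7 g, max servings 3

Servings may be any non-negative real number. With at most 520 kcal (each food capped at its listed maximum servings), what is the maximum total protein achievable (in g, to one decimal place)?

46.8 g

Protein per kcal: Greek yogurt 0.102, milk 0.07438, black beans 0.04184, pasta 0.03465.
Take 2 servings of Greek yogurt: uses 294 kcal, +30.0 g protein (running total 30.0 g).
Take 1.868 servings of milk: uses 226 kcal, +16.8 g protein (running total 46.8 g).
Filling greedily by protein-per-kcal is optimal for one linear limit, giving 46.8 g.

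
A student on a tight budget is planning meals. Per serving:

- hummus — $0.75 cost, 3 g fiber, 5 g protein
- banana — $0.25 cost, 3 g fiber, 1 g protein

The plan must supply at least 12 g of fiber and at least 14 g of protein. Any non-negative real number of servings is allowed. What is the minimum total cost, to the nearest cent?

With two linear requirements the optimum uses one or two foods; enumerate the corners.
hummus only: max(12/3, 14/5) = 4 servings → $3.00.
banana only: max(12/3, 14/1) = 14 servings → $3.50.
hummus + banana with both tight: 2.5 servings and 1.5 servings → $2.25.
So the least-cost plan costs $2.25.

$2.25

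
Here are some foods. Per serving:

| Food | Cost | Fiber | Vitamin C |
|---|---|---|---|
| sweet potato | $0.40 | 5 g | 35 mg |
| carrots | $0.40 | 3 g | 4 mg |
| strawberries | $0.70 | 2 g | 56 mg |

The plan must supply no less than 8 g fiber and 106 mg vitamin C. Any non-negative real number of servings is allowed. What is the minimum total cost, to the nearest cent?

$1.21

sweet potato only: max(8/5, 106/35) = 3.029 servings → $1.21.
carrots only: max(8/3, 106/4) = 26.5 servings → $10.60.
strawberries only: max(8/2, 106/56) = 4 servings → $2.80.
sweet potato + carrots with both targets exact would need a negative amount; discard.
sweet potato + strawberries with both tight: 1.124 servings and 1.19 servings → $1.28.
carrots + strawberries with both tight: 1.475 servings and 1.788 servings → $1.84.
The minimum over all feasible corners is $1.21.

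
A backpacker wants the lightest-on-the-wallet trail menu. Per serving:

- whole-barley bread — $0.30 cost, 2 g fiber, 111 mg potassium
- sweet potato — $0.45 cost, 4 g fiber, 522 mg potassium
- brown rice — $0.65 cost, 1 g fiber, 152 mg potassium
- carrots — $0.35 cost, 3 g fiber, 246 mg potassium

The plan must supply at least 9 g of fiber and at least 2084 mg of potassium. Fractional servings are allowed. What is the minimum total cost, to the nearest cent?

whole-barley bread only: max(9/2, 2084/111) = 18.77 servings → $5.63.
sweet potato only: max(9/4, 2084/522) = 3.992 servings → $1.80.
brown rice only: max(9/1, 2084/152) = 13.71 servings → $8.91.
carrots only: max(9/3, 2084/246) = 8.472 servings → $2.97.
whole-barley bread + sweet potato: intersection lies outside the first quadrant.
whole-barley bread + brown rice with both targets exact would need a negative amount; discard.
whole-barley bread + carrots: intersection lies outside the first quadrant.
sweet potato + brown rice with both targets exact would need a negative amount; discard.
sweet potato + carrots with both targets exact would need a negative amount; discard.
brown rice + carrots: intersection lies outside the first quadrant.
Cheapest feasible corner: $1.80.

$1.80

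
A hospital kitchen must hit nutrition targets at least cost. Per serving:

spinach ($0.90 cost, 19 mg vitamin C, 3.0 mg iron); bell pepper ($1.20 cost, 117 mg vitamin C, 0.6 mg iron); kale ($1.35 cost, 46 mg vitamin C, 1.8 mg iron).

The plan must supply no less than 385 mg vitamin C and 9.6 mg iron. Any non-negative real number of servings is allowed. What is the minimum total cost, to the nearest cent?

Compare the cost at each extreme point of the feasible region.
spinach only: max(385/19, 9.6/3.0) = 20.26 servings → $18.24.
bell pepper only: max(385/117, 9.6/0.6) = 16 servings → $19.20.
kale only: max(385/46, 9.6/1.8) = 8.37 servings → $11.30.
spinach + bell pepper with both tight: 2.627 servings and 2.864 servings → $5.80.
spinach + kale: the both-tight solution has a negative serving — not a feasible corner.
bell pepper + kale with both tight: 1.374 servings and 4.875 servings → $8.23.
The minimum over all feasible corners is $5.80.

$5.80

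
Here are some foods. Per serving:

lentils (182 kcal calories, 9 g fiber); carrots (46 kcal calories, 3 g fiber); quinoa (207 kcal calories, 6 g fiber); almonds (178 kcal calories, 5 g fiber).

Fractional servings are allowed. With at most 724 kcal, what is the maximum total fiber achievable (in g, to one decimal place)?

Fiber per kcal: carrots 0.06522, lentils 0.04945, quinoa 0.02899, almonds 0.02809.
With no serving limits, spend the whole calories allowance on carrots: 724 kcal / 46 kcal × 3 g = 47.2 g.

47.2 g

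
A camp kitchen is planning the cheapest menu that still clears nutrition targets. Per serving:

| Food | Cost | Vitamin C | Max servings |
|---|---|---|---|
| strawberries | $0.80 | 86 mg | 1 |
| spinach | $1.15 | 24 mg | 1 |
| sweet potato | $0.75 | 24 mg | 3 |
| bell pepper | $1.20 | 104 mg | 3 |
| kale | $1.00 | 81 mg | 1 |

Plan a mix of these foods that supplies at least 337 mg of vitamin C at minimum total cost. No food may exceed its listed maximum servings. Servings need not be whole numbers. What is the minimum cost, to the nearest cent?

Cost per mg of vitamin C: strawberries $0.0093, bell pepper $0.0115, kale $0.0123, sweet potato $0.0312, spinach $0.0479.
Take 1 serving of strawberries: +86.0 mg vitamin C for $0.80 (total $0.80, still need 251.0 mg).
Take 2.413 servings of bell pepper: +251.0 mg vitamin C for $2.90 (total $3.70, still need 0.0 mg).
Greedy by cheapest-per-mg is optimal for a single linear constraint, so the minimum cost is $3.70.

$3.70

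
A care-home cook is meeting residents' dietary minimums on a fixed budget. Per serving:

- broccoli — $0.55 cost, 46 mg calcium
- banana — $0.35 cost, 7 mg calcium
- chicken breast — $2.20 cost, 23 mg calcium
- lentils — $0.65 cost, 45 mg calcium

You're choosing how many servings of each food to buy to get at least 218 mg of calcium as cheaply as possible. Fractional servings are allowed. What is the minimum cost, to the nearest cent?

Cost per mg of calcium: broccoli $0.0120, lentils $0.0144, banana $0.0500, chicken breast $0.0957.
With no serving limits, use only broccoli: 218 mg / 46 mg = 4.739 servings × $0.55 = $2.61.

$2.61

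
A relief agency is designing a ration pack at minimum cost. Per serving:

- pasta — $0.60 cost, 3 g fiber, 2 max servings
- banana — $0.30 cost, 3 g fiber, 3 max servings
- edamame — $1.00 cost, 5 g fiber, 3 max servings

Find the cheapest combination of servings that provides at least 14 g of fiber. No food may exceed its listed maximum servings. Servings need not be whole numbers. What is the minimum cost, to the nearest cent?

$1.90

Cost per g of fiber: banana $0.1000, pasta $0.2000, edamame $0.2000.
Take 3 servings of banana: +9.0 g fiber for $0.90 (total $0.90, still need 5.0 g).
Take 1.667 servings of pasta: +5.0 g fiber for $1.00 (total $1.90, still need 0.0 g).
Filling from the cheapest source first is optimal under one linear minimum: $1.90.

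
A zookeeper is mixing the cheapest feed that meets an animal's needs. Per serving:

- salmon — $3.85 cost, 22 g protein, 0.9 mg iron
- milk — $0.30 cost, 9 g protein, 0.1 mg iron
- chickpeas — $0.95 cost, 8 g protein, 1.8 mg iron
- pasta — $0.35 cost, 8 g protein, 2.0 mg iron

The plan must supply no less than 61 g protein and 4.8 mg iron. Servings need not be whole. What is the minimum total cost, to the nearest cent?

Two binding constraints pin down two serving amounts, so the optimal mix uses at most two foods. The candidates are each food alone (scaled to the tighter of protein/iron) and each pair with both constraints tight.
salmon only: max(61/22, 4.8/0.9) = 5.333 servings → $20.53.
milk only: max(61/9, 4.8/0.1) = 48 servings → $14.40.
chickpeas only: max(61/8, 4.8/1.8) = 7.625 servings → $7.24.
pasta only: max(61/8, 4.8/2.0) = 7.625 servings → $2.67.
salmon + milk with both targets exact would need a negative amount; discard.
salmon + chickpeas with both tight: 2.204 servings and 1.565 servings → $9.97.
salmon + pasta with both tight: 2.272 servings and 1.378 servings → $9.23.
milk + chickpeas with both tight: 4.636 servings and 2.409 servings → $3.68.
milk + pasta with both tight: 4.86 servings and 2.157 servings → $2.21.
chickpeas + pasta with both targets exact would need a negative amount; discard.
Cheapest feasible corner: $2.21.

$2.21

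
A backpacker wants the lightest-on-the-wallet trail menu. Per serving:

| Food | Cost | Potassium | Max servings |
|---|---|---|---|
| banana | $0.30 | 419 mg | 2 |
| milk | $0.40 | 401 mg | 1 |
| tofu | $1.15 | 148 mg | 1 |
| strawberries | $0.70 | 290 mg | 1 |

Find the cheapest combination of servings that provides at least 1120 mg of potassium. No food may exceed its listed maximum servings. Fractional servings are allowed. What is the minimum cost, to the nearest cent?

$0.88

Cost per mg of potassium: banana $0.0007, milk $0.0010, strawberries $0.0024, tofu $0.0078.
Take 2 servings of banana: +838.0 mg potassium for $0.60 (total $0.60, still need 282.0 mg).
Take 0.7032 servings of milk: +282.0 mg potassium for $0.28 (total $0.88, still need 0.0 mg).
Filling from the cheapest source first is optimal under one linear minimum: $0.88.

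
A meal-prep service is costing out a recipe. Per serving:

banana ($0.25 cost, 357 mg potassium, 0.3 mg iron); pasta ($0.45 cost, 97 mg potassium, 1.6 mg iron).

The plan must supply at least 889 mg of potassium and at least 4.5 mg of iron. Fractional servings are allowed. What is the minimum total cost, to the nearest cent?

$1.57

This is a tiny linear program; its minimum lies at a vertex of the feasible set. List the vertices and price them.
banana only: max(889/357, 4.5/0.3) = 15 servings → $3.75.
pasta only: max(889/97, 4.5/1.6) = 9.165 servings → $4.12.
banana + pasta with both tight: 1.819 servings and 2.471 servings → $1.57.
So the least-cost plan costs $1.57.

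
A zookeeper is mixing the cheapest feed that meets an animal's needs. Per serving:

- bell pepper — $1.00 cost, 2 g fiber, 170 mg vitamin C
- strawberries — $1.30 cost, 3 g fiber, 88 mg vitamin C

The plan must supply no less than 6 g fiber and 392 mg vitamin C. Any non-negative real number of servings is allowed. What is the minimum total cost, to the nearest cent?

$2.86

Check every corner: each single food scaled to meet both minima, and each pair solved so both constraints bind.
bell pepper only: max(6/2, 392/170) = 3 servings → $3.00.
strawberries only: max(6/3, 392/88) = 4.455 servings → $5.79.
bell pepper + strawberries with both tight: 1.94 servings and 0.7066 servings → $2.86.
The minimum over all feasible corners is $2.86.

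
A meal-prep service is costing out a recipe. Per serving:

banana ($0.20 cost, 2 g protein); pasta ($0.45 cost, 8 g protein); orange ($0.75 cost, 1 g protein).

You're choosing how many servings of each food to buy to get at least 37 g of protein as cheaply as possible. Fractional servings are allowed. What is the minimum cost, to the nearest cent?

$2.08

Cost per g of protein: pasta $0.0563, banana $0.1000, orange $0.7500.
With no serving limits, use only pasta: 37 g / 8 g = 4.625 servings × $0.45 = $2.08.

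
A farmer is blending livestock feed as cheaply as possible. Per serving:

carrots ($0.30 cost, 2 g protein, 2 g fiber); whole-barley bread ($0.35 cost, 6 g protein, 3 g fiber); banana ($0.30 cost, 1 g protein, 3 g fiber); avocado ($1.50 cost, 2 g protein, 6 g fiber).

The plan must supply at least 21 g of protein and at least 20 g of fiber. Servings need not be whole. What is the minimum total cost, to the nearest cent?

$2.14

With two linear requirements the optimum uses one or two foods; enumerate the corners.
carrots only: max(21/2, 20/2) = 10.5 servings → $3.15.
whole-barley bread only: max(21/6, 20/3) = 6.667 servings → $2.33.
banana only: max(21/1, 20/3) = 21 servings → $6.30.
avocado only: max(21/2, 20/6) = 10.5 servings → $15.75.
carrots + whole-barley bread with both tight: 9.5 servings and 0.3333 servings → $2.97.
carrots + banana with both targets exact would need a negative amount; discard.
carrots + avocado: the both-tight solution has a negative serving — not a feasible corner.
whole-barley bread + banana with both tight: 2.867 servings and 3.8 servings → $2.14.
whole-barley bread + avocado with both tight: 2.867 servings and 1.9 servings → $3.85.
banana + avocado (both tight): parallel constraints — no distinct corner.
The minimum over all feasible corners is $2.14.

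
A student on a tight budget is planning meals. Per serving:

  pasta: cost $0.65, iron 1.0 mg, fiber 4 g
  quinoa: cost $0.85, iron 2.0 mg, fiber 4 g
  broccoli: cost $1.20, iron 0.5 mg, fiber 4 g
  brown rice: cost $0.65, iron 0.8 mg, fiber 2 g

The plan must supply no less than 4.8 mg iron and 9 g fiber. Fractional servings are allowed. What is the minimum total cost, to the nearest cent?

Minimising a linear cost over {iron ≥ 4.8, fiber ≥ 9, servings ≥ 0} — the optimum is at a vertex, using one or two foods.
pasta only: max(4.8/1.0, 9/4) = 4.8 servings → $3.12.
quinoa only: max(4.8/2.0, 9/4) = 2.4 servings → $2.04.
broccoli only: max(4.8/0.5, 9/4) = 9.6 servings → $11.52.
brown rice only: max(4.8/0.8, 9/2) = 6 servings → $3.90.
pasta + quinoa with both targets exact would need a negative amount; discard.
pasta + broccoli: intersection lies outside the first quadrant.
pasta + brown rice: intersection lies outside the first quadrant.
quinoa + broccoli: intersection lies outside the first quadrant.
quinoa + brown rice with both targets exact would need a negative amount; discard.
broccoli + brown rice: intersection lies outside the first quadrant.
The minimum over all feasible corners is $2.04.

$2.04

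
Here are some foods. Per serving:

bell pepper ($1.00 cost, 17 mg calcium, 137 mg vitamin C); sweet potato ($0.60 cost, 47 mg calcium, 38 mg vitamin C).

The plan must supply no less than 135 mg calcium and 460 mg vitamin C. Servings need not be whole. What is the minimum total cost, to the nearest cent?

Two binding constraints pin down two serving amounts, so the optimal mix uses at most two foods. The candidates are each food alone (scaled to the tighter of calcium/vitamin C) and each pair with both constraints tight.
bell pepper only: max(135/17, 460/137) = 7.941 servings → $7.94.
sweet potato only: max(135/47, 460/38) = 12.11 servings → $7.26.
bell pepper + sweet potato with both tight: 2.847 servings and 1.843 servings → $3.95.
The minimum over all feasible corners is $3.95.

$3.95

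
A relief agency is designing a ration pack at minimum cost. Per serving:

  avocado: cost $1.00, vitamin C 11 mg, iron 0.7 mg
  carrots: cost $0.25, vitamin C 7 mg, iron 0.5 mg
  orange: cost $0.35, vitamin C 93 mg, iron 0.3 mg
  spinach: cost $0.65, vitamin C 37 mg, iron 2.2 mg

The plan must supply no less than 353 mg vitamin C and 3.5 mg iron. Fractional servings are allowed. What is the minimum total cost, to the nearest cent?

The cheapest plan sits at a corner of the feasible region — with two constraints it uses at most two foods.
avocado only: max(353/11, 3.5/0.7) = 32.09 servings → $32.09.
carrots only: max(353/7, 3.5/0.5) = 50.43 servings → $12.61.
orange only: max(353/93, 3.5/0.3) = 11.67 servings → $4.08.
spinach only: max(353/37, 3.5/2.2) = 9.541 servings → $6.20.
avocado + carrots: the both-tight solution has a negative serving — not a feasible corner.
avocado + orange with both tight: 3.553 servings and 3.375 servings → $4.73.
avocado + spinach with both targets exact would need a negative amount; discard.
carrots + orange with both tight: 4.946 servings and 3.423 servings → $2.43.
carrots + spinach with both targets exact would need a negative amount; discard.
orange + spinach with both tight: 3.344 servings and 1.135 servings → $1.91.
Cheapest feasible corner: $1.91.

$1.91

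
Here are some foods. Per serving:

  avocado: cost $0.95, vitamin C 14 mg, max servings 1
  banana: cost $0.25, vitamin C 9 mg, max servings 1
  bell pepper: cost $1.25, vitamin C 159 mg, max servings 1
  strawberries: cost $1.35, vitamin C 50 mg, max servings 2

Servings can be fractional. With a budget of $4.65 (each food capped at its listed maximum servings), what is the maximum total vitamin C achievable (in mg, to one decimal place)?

274.6 mg

Vitamin C per dollar: bell pepper 127.2, strawberries 37.04, banana 36, avocado 14.74.
Take 1 serving of bell pepper: spends $1.25, +159.0 mg vitamin C (running total 159.0 mg).
Take 2 servings of strawberries: spends $2.70, +100.0 mg vitamin C (running total 259.0 mg).
Take 1 serving of banana: spends $0.25, +9.0 mg vitamin C (running total 268.0 mg).
Take 0.4737 servings of avocado: spends $0.45, +6.6 mg vitamin C (running total 274.6 mg).
Filling greedily by vitamin C-per-dollar is optimal for one linear limit, giving 274.6 mg.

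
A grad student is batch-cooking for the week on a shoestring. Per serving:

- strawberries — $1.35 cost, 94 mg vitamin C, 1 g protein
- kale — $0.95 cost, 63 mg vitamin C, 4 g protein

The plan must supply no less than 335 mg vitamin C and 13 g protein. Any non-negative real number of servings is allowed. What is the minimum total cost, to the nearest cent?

For a min-cost LP with two ≥-constraints, a basic feasible solution has at most two positive variables.
strawberries only: max(335/94, 13/1) = 13 servings → $17.55.
kale only: max(335/63, 13/4) = 5.317 servings → $5.05.
strawberries + kale with both tight: 1.665 servings and 2.834 servings → $4.94.
The minimum over all feasible corners is $4.94.

$4.94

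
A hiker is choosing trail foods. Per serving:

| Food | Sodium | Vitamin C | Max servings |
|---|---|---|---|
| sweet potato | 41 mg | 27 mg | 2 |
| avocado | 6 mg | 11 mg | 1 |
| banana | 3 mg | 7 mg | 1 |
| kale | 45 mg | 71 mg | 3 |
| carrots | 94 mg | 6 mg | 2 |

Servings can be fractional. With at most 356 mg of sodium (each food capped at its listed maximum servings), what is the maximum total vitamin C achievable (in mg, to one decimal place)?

293.3 mg

Vitamin C per mg sodium: banana 2.333, avocado 1.833, kale 1.578, sweet potato 0.6585, carrots 0.06383.
Take 1 serving of banana: uses 3 mg sodium, +7.0 mg vitamin C (running total 7.0 mg).
Take 1 serving of avocado: uses 6 mg sodium, +11.0 mg vitamin C (running total 18.0 mg).
Take 3 servings of kale: uses 135 mg sodium, +213.0 mg vitamin C (running total 231.0 mg).
Take 2 servings of sweet potato: uses 82 mg sodium, +54.0 mg vitamin C (running total 285.0 mg).
Take 1.383 servings of carrots: uses 130 mg sodium, +8.3 mg vitamin C (running total 293.3 mg).
Filling greedily by vitamin C-per-mg sodium is optimal for one linear limit, giving 293.3 mg.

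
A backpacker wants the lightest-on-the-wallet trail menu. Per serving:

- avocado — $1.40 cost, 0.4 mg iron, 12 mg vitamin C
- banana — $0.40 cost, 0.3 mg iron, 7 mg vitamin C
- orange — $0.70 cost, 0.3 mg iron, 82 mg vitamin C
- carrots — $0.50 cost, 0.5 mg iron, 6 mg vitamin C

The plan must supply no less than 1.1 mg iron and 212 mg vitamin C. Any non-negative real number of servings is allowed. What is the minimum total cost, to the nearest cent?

For a min-cost LP with two ≥-constraints, a basic feasible solution has at most two positive variables.
avocado only: max(1.1/0.4, 212/12) = 17.67 servings → $24.73.
banana only: max(1.1/0.3, 212/7) = 30.29 servings → $12.11.
orange only: max(1.1/0.3, 212/82) = 3.667 servings → $2.57.
carrots only: max(1.1/0.5, 212/6) = 35.33 servings → $17.67.
avocado + banana: the both-tight solution has a negative serving — not a feasible corner.
avocado + orange with both tight: 0.911 servings and 2.452 servings → $2.99.
avocado + carrots: intersection lies outside the first quadrant.
banana + orange with both tight: 1.182 servings and 2.484 servings → $2.21.
banana + carrots with both targets exact would need a negative amount; discard.
orange + carrots with both tight: 2.536 servings and 0.6786 servings → $2.11.
Cheapest feasible corner: $2.11.

$2.11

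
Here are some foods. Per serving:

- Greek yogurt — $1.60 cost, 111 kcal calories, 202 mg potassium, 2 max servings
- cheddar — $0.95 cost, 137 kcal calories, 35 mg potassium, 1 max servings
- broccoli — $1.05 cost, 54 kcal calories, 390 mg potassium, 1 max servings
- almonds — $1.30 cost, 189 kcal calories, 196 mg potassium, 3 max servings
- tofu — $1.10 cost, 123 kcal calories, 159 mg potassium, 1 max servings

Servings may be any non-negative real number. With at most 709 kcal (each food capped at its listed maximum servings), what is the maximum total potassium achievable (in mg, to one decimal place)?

Potassium per kcal: broccoli 7.222, Greek yogurt 1.82, tofu 1.293, almonds 1.037, cheddar 0.2555.
Take 1 serving of broccoli: uses 54 kcal, +390.0 mg potassium (running total 390.0 mg).
Take 2 servings of Greek yogurt: uses 222 kcal, +404.0 mg potassium (running total 794.0 mg).
Take 1 serving of tofu: uses 123 kcal, +159.0 mg potassium (running total 953.0 mg).
Take 1.64 servings of almonds: uses 310 kcal, +321.5 mg potassium (running total 1274.5 mg).
Greedy by best ratio exhausts the calories allowance optimally: 1274.5 mg.

1274.5 mg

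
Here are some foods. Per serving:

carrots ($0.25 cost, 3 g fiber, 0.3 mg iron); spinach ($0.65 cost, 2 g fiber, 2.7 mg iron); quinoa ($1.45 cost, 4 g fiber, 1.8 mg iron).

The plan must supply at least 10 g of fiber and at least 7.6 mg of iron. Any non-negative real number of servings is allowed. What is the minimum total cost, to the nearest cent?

$2.11

For a min-cost LP with two ≥-constraints, a basic feasible solution has at most two positive variables.
carrots only: max(10/3, 7.6/0.3) = 25.33 servings → $6.33.
spinach only: max(10/2, 7.6/2.7) = 5 servings → $3.25.
quinoa only: max(10/4, 7.6/1.8) = 4.222 servings → $6.12.
carrots + spinach with both tight: 1.573 servings and 2.64 servings → $2.11.
carrots + quinoa: intersection lies outside the first quadrant.
spinach + quinoa with both tight: 1.722 servings and 1.639 servings → $3.50.
The minimum over all feasible corners is $2.11.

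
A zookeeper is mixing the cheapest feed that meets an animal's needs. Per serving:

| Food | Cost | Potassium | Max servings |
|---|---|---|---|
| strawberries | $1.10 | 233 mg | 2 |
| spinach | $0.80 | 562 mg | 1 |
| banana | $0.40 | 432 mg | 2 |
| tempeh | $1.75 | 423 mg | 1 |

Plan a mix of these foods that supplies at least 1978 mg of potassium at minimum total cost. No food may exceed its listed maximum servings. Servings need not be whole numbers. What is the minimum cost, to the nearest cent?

$3.96

Cost per mg of potassium: banana $0.0009, spinach $0.0014, tempeh $0.0041, strawberries $0.0047.
Take 2 servings of banana: +864.0 mg potassium for $0.80 (total $0.80, still need 1114.0 mg).
Take 1 serving of spinach: +562.0 mg potassium for $0.80 (total $1.60, still need 552.0 mg).
Take 1 serving of tempeh: +423.0 mg potassium for $1.75 (total $3.35, still need 129.0 mg).
Take 0.5536 servings of strawberries: +129.0 mg potassium for $0.61 (total $3.96, still need 0.0 mg).
Filling from the cheapest source first is optimal under one linear minimum: $3.96.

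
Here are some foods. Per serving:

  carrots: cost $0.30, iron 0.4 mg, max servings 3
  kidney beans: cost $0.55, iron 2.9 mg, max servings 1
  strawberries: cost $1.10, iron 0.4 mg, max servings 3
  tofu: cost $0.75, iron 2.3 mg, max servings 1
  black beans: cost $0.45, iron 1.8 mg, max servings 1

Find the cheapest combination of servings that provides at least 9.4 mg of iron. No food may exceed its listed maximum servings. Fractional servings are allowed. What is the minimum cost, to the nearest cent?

Cost per mg of iron: kidney beans $0.1897, black beans $0.2500, tofu $0.3261, carrots $0.7500, strawberries $2.7500.
Take 1 serving of kidney beans: +2.9 mg iron for $0.55 (total $0.55, still need 6.5 mg).
Take 1 serving of black beans: +1.8 mg iron for $0.45 (total $1.00, still need 4.7 mg).
Take 1 serving of tofu: +2.3 mg iron for $0.75 (total $1.75, still need 2.4 mg).
Take 3 servings of carrots: +1.2 mg iron for $0.90 (total $2.65, still need 1.2 mg).
Take 3 servings of strawberries: +1.2 mg iron for $3.30 (total $5.95, still need 0.0 mg).
Greedy by cheapest-per-mg is optimal for a single linear constraint, so the minimum cost is $5.95.

$5.95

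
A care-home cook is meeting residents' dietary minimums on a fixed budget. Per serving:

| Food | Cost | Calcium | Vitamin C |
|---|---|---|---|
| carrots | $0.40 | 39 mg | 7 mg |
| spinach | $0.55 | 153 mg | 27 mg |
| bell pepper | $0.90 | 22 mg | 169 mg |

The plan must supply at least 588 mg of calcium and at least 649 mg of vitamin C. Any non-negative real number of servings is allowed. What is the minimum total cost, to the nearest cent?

$4.82

Minimising a linear cost over {calcium ≥ 588, vitamin C ≥ 649, servings ≥ 0} — the optimum is at a vertex, using one or two foods.
carrots only: max(588/39, 649/7) = 92.71 servings → $37.09.
spinach only: max(588/153, 649/27) = 24.04 servings → $13.22.
bell pepper only: max(588/22, 649/169) = 26.73 servings → $24.05.
carrots + spinach: the both-tight solution has a negative serving — not a feasible corner.
carrots + bell pepper with both tight: 13.22 servings and 3.293 servings → $8.25.
spinach + bell pepper with both tight: 3.368 servings and 3.302 servings → $4.82.
So the least-cost plan costs $4.82.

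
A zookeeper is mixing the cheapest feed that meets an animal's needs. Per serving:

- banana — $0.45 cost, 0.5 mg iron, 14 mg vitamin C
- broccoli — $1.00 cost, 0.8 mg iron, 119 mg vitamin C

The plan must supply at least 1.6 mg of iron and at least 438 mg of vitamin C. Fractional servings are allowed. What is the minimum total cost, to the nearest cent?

Compare the cost at each extreme point of the feasible region.
banana only: max(1.6/0.5, 438/14) = 31.29 servings → $14.08.
broccoli only: max(1.6/0.8, 438/119) = 3.681 servings → $3.68.
banana + broccoli with both targets exact would need a negative amount; discard.
Cheapest feasible corner: $3.68.

$3.68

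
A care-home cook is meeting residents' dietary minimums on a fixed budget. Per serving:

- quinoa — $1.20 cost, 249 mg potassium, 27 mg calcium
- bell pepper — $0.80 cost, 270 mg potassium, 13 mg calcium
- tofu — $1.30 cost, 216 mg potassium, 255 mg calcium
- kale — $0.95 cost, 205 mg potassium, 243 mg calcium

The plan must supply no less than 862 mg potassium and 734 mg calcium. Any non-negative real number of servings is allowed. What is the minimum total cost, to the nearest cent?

$3.57

A basic optimal solution has at most two foods positive. Try each food alone and each pair with both targets met exactly.
quinoa only: max(862/249, 734/27) = 27.19 servings → $32.62.
bell pepper only: max(862/270, 734/13) = 56.46 servings → $45.17.
tofu only: max(862/216, 734/255) = 3.991 servings → $5.19.
kale only: max(862/205, 734/243) = 4.205 servings → $3.99.
quinoa + bell pepper: intersection lies outside the first quadrant.
quinoa + tofu with both tight: 1.062 servings and 2.766 servings → $4.87.
quinoa + kale with both tight: 1.073 servings and 2.901 servings → $4.04.
bell pepper + tofu with both tight: 0.9277 servings and 2.831 servings → $4.42.
bell pepper + kale with both tight: 0.9373 servings and 2.97 servings → $3.57.
tofu + kale: the both-tight solution has a negative serving — not a feasible corner.
The minimum over all feasible corners is $3.57.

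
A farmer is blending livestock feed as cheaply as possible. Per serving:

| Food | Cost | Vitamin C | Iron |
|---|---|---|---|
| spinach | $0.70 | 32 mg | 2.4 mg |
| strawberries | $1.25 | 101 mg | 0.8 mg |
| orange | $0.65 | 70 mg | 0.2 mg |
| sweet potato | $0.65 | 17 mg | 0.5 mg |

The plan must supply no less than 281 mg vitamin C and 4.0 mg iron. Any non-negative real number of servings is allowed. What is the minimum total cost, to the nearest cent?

$3.17

Minimising a linear cost over {vitamin C ≥ 281, iron ≥ 4.0, servings ≥ 0} — the optimum is at a vertex, using one or two foods.
spinach only: max(281/32, 4.0/2.4) = 8.781 servings → $6.15.
strawberries only: max(281/101, 4.0/0.8) = 5 servings → $6.25.
orange only: max(281/70, 4.0/0.2) = 20 servings → $13.00.
sweet potato only: max(281/17, 4.0/0.5) = 16.53 servings → $10.74.
spinach + strawberries with both tight: 0.8266 servings and 2.52 servings → $3.73.
spinach + orange with both tight: 1.385 servings and 3.381 servings → $3.17.
spinach + sweet potato with both targets exact would need a negative amount; discard.
strawberries + orange: intersection lies outside the first quadrant.
strawberries + sweet potato with both tight: 1.965 servings and 4.856 servings → $5.61.
orange + sweet potato with both tight: 2.294 servings and 7.082 servings → $6.09.
So the least-cost plan costs $3.17.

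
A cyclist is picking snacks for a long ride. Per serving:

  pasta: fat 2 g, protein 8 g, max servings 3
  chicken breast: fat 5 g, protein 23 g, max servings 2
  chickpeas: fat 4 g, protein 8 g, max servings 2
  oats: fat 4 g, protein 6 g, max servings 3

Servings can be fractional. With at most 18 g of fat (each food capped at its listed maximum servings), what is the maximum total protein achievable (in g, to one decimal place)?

74.0 g

Protein per g fat: chicken breast 4.6, pasta 4, chickpeas 2, oats 1.5.
Take 2 servings of chicken breast: uses 10 g fat, +46.0 g protein (running total 46.0 g).
Take 3 servings of pasta: uses 6 g fat, +24.0 g protein (running total 70.0 g).
Take 0.5 servings of chickpeas: uses 2 g fat, +4.0 g protein (running total 74.0 g).
Greedy by best ratio exhausts the fat allowance optimally: 74.0 g.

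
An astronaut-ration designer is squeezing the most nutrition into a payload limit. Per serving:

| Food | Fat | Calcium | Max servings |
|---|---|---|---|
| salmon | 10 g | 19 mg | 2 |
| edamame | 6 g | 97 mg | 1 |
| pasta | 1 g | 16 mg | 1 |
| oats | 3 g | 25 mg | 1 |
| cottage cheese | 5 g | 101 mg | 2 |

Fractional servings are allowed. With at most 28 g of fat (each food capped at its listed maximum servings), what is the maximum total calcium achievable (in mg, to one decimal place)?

Calcium per g fat: cottage cheese 20.2, edamame 16.17, pasta 16, oats 8.333, salmon 1.9.
Take 2 servings of cottage cheese: uses 10 g fat, +202.0 mg calcium (running total 202.0 mg).
Take 1 serving of edamame: uses 6 g fat, +97.0 mg calcium (running total 299.0 mg).
Take 1 serving of pasta: uses 1 g fat, +16.0 mg calcium (running total 315.0 mg).
Take 1 serving of oats: uses 3 g fat, +25.0 mg calcium (running total 340.0 mg).
Take 0.8 servings of salmon: uses 8 g fat, +15.2 mg calcium (running total 355.2 mg).
Greedy by best ratio exhausts the fat allowance optimally: 355.2 mg.

355.2 mg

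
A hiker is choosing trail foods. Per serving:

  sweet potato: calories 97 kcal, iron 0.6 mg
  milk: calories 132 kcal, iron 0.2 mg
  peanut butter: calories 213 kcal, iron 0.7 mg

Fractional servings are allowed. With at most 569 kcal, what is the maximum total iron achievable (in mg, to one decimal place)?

Iron per kcal: sweet potato 0.006186, peanut butter 0.003286, milk 0.001515.
With no serving limits, spend the whole calories allowance on sweet potato: 569 kcal / 97 kcal × 0.6 mg = 3.5 mg.

3.5 mg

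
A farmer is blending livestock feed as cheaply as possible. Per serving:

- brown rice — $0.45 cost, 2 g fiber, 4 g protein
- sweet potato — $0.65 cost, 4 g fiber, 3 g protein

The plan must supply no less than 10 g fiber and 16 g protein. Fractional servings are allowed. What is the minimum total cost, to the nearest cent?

A basic optimal solution has at most two foods positive. Try each food alone and each pair with both targets met exactly.
brown rice only: max(10/2, 16/4) = 5 servings → $2.25.
sweet potato only: max(10/4, 16/3) = 5.333 servings → $3.47.
brown rice + sweet potato with both tight: 3.4 servings and 0.8 servings → $2.05.
The minimum over all feasible corners is $2.05.

$2.05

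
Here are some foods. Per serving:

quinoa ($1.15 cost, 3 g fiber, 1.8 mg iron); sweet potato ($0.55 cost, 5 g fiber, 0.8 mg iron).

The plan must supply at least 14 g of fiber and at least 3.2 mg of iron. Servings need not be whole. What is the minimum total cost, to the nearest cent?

$2.14

quinoa only: max(14/3, 3.2/1.8) = 4.667 servings → $5.37.
sweet potato only: max(14/5, 3.2/0.8) = 4 servings → $2.20.
quinoa + sweet potato with both tight: 0.7273 servings and 2.364 servings → $2.14.
So the least-cost plan costs $2.14.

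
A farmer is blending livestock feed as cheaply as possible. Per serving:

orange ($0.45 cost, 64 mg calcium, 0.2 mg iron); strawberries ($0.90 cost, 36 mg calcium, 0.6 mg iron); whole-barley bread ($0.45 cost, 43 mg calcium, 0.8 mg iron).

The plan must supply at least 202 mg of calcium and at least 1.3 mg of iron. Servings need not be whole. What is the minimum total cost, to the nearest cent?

$1.57

A basic optimal solution has at most two foods positive. Try each food alone and each pair with both targets met exactly.
orange only: max(202/64, 1.3/0.2) = 6.5 servings → $2.92.
strawberries only: max(202/36, 1.3/0.6) = 5.611 servings → $5.05.
whole-barley bread only: max(202/43, 1.3/0.8) = 4.698 servings → $2.11.
orange + strawberries with both tight: 2.385 servings and 1.372 servings → $2.31.
orange + whole-barley bread with both tight: 2.481 servings and 1.005 servings → $1.57.
strawberries + whole-barley bread: the both-tight solution has a negative serving — not a feasible corner.
Cheapest feasible corner: $1.57.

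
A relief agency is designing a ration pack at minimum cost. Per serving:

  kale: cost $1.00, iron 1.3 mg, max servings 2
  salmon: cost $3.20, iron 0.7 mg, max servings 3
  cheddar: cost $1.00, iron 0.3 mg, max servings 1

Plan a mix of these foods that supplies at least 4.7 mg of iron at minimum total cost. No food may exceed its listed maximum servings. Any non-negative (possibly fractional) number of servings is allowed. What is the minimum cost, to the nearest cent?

Cost per mg of iron: kale $0.7692, cheddar $3.3333, salmon $4.5714.
Take 2 servings of kale: +2.6 mg iron for $2.00 (total $2.00, still need 2.1 mg).
Take 1 serving of cheddar: +0.3 mg iron for $1.00 (total $3.00, still need 1.8 mg).
Take 2.571 servings of salmon: +1.8 mg iron for $8.23 (total $11.23, still need 0.0 mg).
Filling from the cheapest source first is optimal under one linear minimum: $11.23.

$11.23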